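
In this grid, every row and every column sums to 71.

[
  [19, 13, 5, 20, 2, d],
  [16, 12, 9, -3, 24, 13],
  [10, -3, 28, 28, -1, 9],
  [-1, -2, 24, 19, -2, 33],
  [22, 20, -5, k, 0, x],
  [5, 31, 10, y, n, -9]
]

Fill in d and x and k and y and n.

Column 5 has 2 + 24 − 1 − 2 + 0 = 23; the blank must be 71 − 23 = 48.
Row 1 has 19 + 13 + 5 + 20 + 2 = 59; the blank must be 71 − 59 = 12.
Column 6 has 12 + 13 + 9 + 33 − 9 = 58; the blank must be 71 − 58 = 13.
Row 5 has 22 + 20 − 5 + 0 + 13 = 50; the blank must be 71 − 50 = 21.
Row 6 has 5 + 31 + 10 + 48 − 9 = 85; the blank must be 71 − 85 = -14.

d = 12, x = 13, k = 21, y = -14, n = 48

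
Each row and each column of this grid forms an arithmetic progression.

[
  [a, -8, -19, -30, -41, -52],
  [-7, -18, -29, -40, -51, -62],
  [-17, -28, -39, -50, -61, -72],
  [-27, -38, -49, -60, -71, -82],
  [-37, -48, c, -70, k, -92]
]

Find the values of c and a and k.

c = -59, a = 3, k = -81

Along each row the entries change by -11 per step; down each column they change by -10.
Row 5: from -37 at column 1, stepping by -11 to column 3 gives -59.
Row 1: from -8 at column 2, stepping by -11 to column 1 gives 3.
Row 5: from -37 at column 1, stepping by -11 to column 5 gives -81.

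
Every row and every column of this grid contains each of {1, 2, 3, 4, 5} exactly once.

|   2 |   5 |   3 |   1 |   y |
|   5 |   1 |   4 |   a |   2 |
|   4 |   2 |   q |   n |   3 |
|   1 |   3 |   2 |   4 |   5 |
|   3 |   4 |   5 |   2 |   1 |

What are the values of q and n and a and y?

At (row 3, col 3): column 3 already has {2, 3, 4, 5}, so the value is 1.
Cell (3,4): row 3 already has {1, 2, 3, 4} → 5.
Cell (2,4): row 2 already has {1, 2, 4, 5} → 3.
At (row 1, col 5): row 1 already has {1, 2, 3, 5}, so the value is 4.

q = 1, n = 5, a = 3, y = 4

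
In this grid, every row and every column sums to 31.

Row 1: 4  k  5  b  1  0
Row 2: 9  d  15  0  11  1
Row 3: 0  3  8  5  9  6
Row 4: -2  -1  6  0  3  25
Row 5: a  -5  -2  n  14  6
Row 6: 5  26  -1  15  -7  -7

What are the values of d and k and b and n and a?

d = -5, k = 13, b = 8, n = 3, a = 15

Column 1 has 4 + 9 + 0 − 2 + 5 = 16; the blank must be 31 − 16 = 15.
Row 5 has 15 − 5 − 2 + 14 + 6 = 28; the blank must be 31 − 28 = 3.
Row 2 has 9 + 15 + 0 + 11 + 1 = 36; the blank must be 31 − 36 = -5.
Column 2 has -5 + 3 − 1 − 5 + 26 = 18; the blank must be 31 − 18 = 13.
Row 1 has 4 + 13 + 5 + 1 + 0 = 23; the blank must be 31 − 23 = 8.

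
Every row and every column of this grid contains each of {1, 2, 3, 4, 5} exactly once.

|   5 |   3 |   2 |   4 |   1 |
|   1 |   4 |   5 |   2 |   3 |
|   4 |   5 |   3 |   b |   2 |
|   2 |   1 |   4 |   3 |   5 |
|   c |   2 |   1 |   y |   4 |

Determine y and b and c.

y = 5, b = 1, c = 3

For row 3, column 4: row 3 already has {2, 3, 4, 5}; that leaves 1.
Cell (5,1): column 1 already has {1, 2, 4, 5} → 3.
At (row 5, col 4): row 5 already has {1, 2, 3, 4}, so the value is 5.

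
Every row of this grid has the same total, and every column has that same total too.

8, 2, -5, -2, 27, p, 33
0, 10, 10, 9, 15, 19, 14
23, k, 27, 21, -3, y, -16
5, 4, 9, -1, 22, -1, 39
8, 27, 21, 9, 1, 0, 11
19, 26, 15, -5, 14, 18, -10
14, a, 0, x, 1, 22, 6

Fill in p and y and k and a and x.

p = 14, y = 5, k = 20, a = -12, x = 46

Rows 2 and 4 both sum to 77, so that's the common total.
Column 4 has -2 + 9 + 21 − 1 + 9 − 5 = 31; the blank must be 77 − 31 = 46.
Row 7 has 14 + 0 + 46 + 1 + 22 + 6 = 89; the blank must be 77 − 89 = -12.
Column 2 has 2 + 10 + 4 + 27 + 26 − 12 = 57; the blank must be 77 − 57 = 20.
Row 1 has 8 + 2 − 5 − 2 + 27 + 33 = 63; the blank must be 77 − 63 = 14.
Row 3 has 23 + 20 + 27 + 21 − 3 − 16 = 72; the blank must be 77 − 72 = 5.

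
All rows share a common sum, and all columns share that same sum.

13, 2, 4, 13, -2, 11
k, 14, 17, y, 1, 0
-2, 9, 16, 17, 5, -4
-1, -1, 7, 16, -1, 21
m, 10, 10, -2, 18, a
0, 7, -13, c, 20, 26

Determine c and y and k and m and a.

c = 1, y = -4, k = 13, m = 18, a = -13

Rows 1 and 3 both sum to 41, so that's the common total.
Column 6 has 11 + 0 − 4 + 21 + 26 = 54; the blank must be 41 − 54 = -13.
Row 5 has 10 + 10 − 2 + 18 − 13 = 23; the blank must be 41 − 23 = 18.
Column 1 has 13 − 2 − 1 + 18 + 0 = 28; the blank must be 41 − 28 = 13.
Row 6 has 0 + 7 − 13 + 20 + 26 = 40; the blank must be 41 − 40 = 1.
Row 2 has 13 + 14 + 17 + 1 + 0 = 45; the blank must be 41 − 45 = -4.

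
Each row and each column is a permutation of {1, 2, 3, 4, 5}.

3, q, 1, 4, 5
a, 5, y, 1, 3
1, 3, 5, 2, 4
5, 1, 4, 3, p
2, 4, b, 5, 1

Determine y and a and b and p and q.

y = 2, a = 4, b = 3, p = 2, q = 2

Cell (1,2): row 1 already has {1, 3, 4, 5} → 2.
Cell (4,5): row 4 already has {1, 3, 4, 5} → 2.
For row 5, column 3: row 5 already has {1, 2, 4, 5}; that leaves 3.
For row 2, column 3: column 3 already has {1, 3, 4, 5}; that leaves 2.
For row 2, column 1: row 2 already has {1, 2, 3, 5}; that leaves 4.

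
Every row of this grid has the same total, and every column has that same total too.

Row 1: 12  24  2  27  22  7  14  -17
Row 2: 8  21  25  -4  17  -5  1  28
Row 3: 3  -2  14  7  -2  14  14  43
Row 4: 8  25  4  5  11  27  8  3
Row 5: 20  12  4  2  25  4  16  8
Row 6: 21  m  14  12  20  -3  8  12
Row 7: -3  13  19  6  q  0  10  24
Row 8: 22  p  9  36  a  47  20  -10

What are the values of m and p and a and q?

m = 7, p = -9, a = -24, q = 22

Rows 1 and 2 both sum to 91, so that's the common total.
Row 7 has -3 + 13 + 19 + 6 + 0 + 10 + 24 = 69; the blank must be 91 − 69 = 22.
Column 5 has 22 + 17 − 2 + 11 + 25 + 20 + 22 = 115; the blank must be 91 − 115 = -24.
Row 8 has 22 + 9 + 36 − 24 + 47 + 20 − 10 = 100; the blank must be 91 − 100 = -9.
Row 6 has 21 + 14 + 12 + 20 − 3 + 8 + 12 = 84; the blank must be 91 − 84 = 7.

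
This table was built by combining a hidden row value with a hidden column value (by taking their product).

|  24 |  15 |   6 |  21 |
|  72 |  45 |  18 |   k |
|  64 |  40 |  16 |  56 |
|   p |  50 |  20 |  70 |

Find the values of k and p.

k = 63, p = 80

Each row is a constant multiple of every other row — this is a multiplication table with the headers hidden.
Row 2 is 18/6 = 3/1 times row 1, so its entry in column 4 is 21 × 3/1 = 63.
Row 4 is 20/6 = 10/3 times row 1, so its entry in column 1 is 24 × 10/3 = 80.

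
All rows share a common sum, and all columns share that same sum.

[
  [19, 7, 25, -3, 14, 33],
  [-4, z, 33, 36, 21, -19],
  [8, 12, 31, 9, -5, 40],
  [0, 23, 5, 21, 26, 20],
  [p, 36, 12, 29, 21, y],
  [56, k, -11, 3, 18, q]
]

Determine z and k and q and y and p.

Rows 1 and 3 both sum to 95, so that's the common total.
Column 1: 19 − 4 + 8 + 0 + 56 = 79, so its missing entry is 95 − 79 = 16.
Row 2: -4 + 33 + 36 + 21 − 19 = 67, so its missing entry is 95 − 67 = 28.
Column 2: 7 + 28 + 12 + 23 + 36 = 106, so its missing entry is 95 − 106 = -11.
Row 6: 56 − 11 − 11 + 3 + 18 = 55, so its missing entry is 95 − 55 = 40.
Row 5: 16 + 36 + 12 + 29 + 21 = 114, so its missing entry is 95 − 114 = -19.

z = 28, k = -11, q = 40, y = -19, p = 16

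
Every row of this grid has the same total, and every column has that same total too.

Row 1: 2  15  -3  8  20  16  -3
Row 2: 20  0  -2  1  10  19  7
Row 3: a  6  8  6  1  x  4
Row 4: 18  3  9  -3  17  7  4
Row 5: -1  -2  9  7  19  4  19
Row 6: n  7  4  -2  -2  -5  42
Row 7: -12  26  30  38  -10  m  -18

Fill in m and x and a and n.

Rows 1 and 2 both sum to 55, so that's the common total.
Row 6 has 7 + 4 − 2 − 2 − 5 + 42 = 44; the blank must be 55 − 44 = 11.
Column 1 has 2 + 20 + 18 − 1 + 11 − 12 = 38; the blank must be 55 − 38 = 17.
Row 3 has 17 + 6 + 8 + 6 + 1 + 4 = 42; the blank must be 55 − 42 = 13.
Row 7 has -12 + 26 + 30 + 38 − 10 − 18 = 54; the blank must be 55 − 54 = 1.

m = 1, x = 13, a = 17, n = 11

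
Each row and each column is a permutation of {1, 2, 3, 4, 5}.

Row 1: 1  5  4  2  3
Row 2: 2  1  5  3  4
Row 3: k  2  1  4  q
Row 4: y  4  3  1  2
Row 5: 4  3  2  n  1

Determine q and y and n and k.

q = 5, y = 5, n = 5, k = 3

At (row 3, col 5): column 5 already has {1, 2, 3, 4}, so the value is 5.
For row 3, column 1: row 3 already has {1, 2, 4, 5}; that leaves 3.
Cell (4,1): row 4 already has {1, 2, 3, 4} → 5.
At (row 5, col 4): row 5 already has {1, 2, 3, 4}, so the value is 5.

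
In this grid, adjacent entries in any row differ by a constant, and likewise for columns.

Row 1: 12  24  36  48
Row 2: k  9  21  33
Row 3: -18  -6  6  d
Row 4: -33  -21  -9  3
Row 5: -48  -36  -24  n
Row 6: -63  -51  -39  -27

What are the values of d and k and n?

Along each row the entries change by 12 per step; down each column they change by -15.
Row 3: from -18 at column 1, stepping by 12 to column 4 gives 18.
Row 2: from 9 at column 2, stepping by 12 to column 1 gives -3.
Row 5: from -48 at column 1, stepping by 12 to column 4 gives -12.

d = 18, k = -3, n = -12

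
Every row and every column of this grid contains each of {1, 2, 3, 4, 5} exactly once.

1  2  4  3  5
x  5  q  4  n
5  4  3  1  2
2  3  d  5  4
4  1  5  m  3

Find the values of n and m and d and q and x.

At (row 5, col 4): row 5 already has {1, 3, 4, 5}, so the value is 2.
Cell (2,5): column 5 already has {2, 3, 4, 5} → 1.
Cell (2,1): column 1 already has {1, 2, 4, 5} → 3.
Cell (2,3): row 2 already has {1, 3, 4, 5} → 2.
For row 4, column 3: row 4 already has {2, 3, 4, 5}; that leaves 1.

n = 1, m = 2, d = 1, q = 2, x = 3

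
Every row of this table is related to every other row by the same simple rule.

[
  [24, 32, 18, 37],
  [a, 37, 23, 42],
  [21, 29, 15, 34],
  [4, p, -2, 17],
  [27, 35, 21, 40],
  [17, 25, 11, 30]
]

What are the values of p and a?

The difference between any two rows is the same in every column — this is an addition table with the headers hidden.
Row 4 minus row 1 is 17 − 37 = -20, so its entry in column 2 is 32 + (-20) = 12.
Row 2 minus row 1 is 42 − 37 = 5, so its entry in column 1 is 24 + 5 = 29.

p = 12, a = 29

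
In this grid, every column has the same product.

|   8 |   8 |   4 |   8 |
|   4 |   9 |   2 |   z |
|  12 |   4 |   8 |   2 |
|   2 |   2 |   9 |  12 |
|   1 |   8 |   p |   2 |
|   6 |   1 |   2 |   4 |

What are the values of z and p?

z = 3, p = 4

Columns 1 and 2 each multiply to 4608, so every column has product 4608.
Column 4: 8×2×12×2×4 = 1536, so the missing entry is 4608 ÷ 1536 = 3.
Column 3: 4×2×8×9×2 = 1152, so the missing entry is 4608 ÷ 1152 = 4.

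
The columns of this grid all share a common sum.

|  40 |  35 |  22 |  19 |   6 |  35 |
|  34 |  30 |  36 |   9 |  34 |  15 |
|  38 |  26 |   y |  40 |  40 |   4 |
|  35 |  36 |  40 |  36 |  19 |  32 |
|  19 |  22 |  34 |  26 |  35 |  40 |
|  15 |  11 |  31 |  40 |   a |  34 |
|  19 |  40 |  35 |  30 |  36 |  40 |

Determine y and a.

y = 2, a = 30

The complete columns each total 200.
Column 3 is missing 200 − 198 = 2 (since 22 + 36 + 40 + 34 + 31 + 35 = 198).
Column 5 is missing 200 − 170 = 30 (since 6 + 34 + 40 + 19 + 35 + 36 = 170).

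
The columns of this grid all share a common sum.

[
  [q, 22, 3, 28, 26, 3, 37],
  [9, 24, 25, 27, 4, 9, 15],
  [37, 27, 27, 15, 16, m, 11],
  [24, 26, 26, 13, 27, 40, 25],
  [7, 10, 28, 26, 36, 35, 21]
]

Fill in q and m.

The complete columns each total 109.
Column 1 is missing 109 − 77 = 32 (since 9 + 37 + 24 + 7 = 77).
Column 6 is missing 109 − 87 = 22 (since 3 + 9 + 40 + 35 = 87).

q = 32, m = 22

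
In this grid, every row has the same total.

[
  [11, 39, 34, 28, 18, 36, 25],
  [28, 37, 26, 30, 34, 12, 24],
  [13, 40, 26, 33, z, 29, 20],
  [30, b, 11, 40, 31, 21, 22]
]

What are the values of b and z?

The complete rows each total 191.
Row 4 is missing 191 − 155 = 36 (since 30 + 11 + 40 + 31 + 21 + 22 = 155).
Row 3 is missing 191 − 161 = 30 (since 13 + 40 + 26 + 33 + 29 + 20 = 161).

b = 36, z = 30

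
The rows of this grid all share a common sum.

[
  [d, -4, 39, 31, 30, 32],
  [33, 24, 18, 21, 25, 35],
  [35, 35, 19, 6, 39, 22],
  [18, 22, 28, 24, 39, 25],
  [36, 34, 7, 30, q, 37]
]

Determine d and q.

d = 28, q = 12

The complete rows each total 156.
Row 1 is missing 156 − 128 = 28 (since -4 + 39 + 31 + 30 + 32 = 128).
Row 5 is missing 156 − 144 = 12 (since 36 + 34 + 7 + 30 + 37 = 144).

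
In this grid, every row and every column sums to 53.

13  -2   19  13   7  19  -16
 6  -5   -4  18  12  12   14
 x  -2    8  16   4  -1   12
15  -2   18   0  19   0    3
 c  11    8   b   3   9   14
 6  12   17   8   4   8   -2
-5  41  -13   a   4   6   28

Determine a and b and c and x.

a = -8, b = 6, c = 2, x = 16

Row 7: -5 + 41 − 13 + 4 + 6 + 28 = 61, so its missing entry is 53 − 61 = -8.
Row 3: -2 + 8 + 16 + 4 − 1 + 12 = 37, so its missing entry is 53 − 37 = 16.
Column 1: 13 + 6 + 16 + 15 + 6 − 5 = 51, so its missing entry is 53 − 51 = 2.
Row 5: 2 + 11 + 8 + 3 + 9 + 14 = 47, so its missing entry is 53 − 47 = 6.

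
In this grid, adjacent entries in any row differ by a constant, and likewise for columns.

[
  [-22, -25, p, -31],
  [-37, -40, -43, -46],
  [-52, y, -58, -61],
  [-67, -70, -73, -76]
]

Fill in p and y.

Along each row the entries change by -3 per step; down each column they change by -15.
Row 1: from -22 at column 1, stepping by -3 to column 3 gives -28.
Row 3: from -52 at column 1, stepping by -3 to column 2 gives -55.

p = -28, y = -55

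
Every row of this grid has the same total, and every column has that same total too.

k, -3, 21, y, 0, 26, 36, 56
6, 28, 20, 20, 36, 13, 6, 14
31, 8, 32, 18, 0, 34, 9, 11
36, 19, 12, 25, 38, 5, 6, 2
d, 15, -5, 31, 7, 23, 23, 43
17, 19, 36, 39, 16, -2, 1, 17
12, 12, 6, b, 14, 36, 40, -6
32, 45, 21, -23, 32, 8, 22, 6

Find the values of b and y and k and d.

b = 29, y = 4, k = 3, d = 6

Rows 2 and 3 both sum to 143, so that's the common total.
The known cells in row 5 total 137, leaving 143 − 137 = 6 for the blank.
The known cells in column 1 total 140, leaving 143 − 140 = 3 for the blank.
The known cells in row 7 total 114, leaving 143 − 114 = 29 for the blank.
The known cells in row 1 total 139, leaving 143 − 139 = 4 for the blank.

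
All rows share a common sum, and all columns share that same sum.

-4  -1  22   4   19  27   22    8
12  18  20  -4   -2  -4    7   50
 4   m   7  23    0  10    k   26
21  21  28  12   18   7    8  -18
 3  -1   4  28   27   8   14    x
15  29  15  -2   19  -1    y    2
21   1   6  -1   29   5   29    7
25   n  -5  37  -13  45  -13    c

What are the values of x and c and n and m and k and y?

Rows 1 and 2 both sum to 97, so that's the common total.
Row 6: 15 + 29 + 15 − 2 + 19 − 1 + 2 = 77, so its missing entry is 97 − 77 = 20.
Column 7: 22 + 7 + 8 + 14 + 20 + 29 − 13 = 87, so its missing entry is 97 − 87 = 10.
Row 3: 4 + 7 + 23 + 0 + 10 + 10 + 26 = 80, so its missing entry is 97 − 80 = 17.
Column 2: -1 + 18 + 17 + 21 − 1 + 29 + 1 = 84, so its missing entry is 97 − 84 = 13.
Row 8: 25 + 13 − 5 + 37 − 13 + 45 − 13 = 89, so its missing entry is 97 − 89 = 8.
Row 5: 3 − 1 + 4 + 28 + 27 + 8 + 14 = 83, so its missing entry is 97 − 83 = 14.

x = 14, c = 8, n = 13, m = 17, k = 10, y = 20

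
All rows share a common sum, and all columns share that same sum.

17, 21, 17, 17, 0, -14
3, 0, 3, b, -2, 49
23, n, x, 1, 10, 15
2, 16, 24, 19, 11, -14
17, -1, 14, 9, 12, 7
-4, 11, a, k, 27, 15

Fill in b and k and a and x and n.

Rows 1 and 4 both sum to 58, so that's the common total.
Column 2 has 21 + 0 + 16 − 1 + 11 = 47; the blank must be 58 − 47 = 11.
Row 3 has 23 + 11 + 1 + 10 + 15 = 60; the blank must be 58 − 60 = -2.
Row 2 has 3 + 0 + 3 − 2 + 49 = 53; the blank must be 58 − 53 = 5.
Column 4 has 17 + 5 + 1 + 19 + 9 = 51; the blank must be 58 − 51 = 7.
Row 6 has -4 + 11 + 7 + 27 + 15 = 56; the blank must be 58 − 56 = 2.

b = 5, k = 7, a = 2, x = -2, n = 11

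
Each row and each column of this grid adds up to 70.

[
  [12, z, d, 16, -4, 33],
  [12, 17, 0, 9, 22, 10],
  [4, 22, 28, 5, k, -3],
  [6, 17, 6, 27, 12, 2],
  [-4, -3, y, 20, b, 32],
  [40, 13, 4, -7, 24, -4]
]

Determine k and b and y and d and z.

The known cells in column 2 total 66, leaving 70 − 66 = 4 for the blank.
The known cells in row 3 total 56, leaving 70 − 56 = 14 for the blank.
The known cells in column 5 total 68, leaving 70 − 68 = 2 for the blank.
The known cells in row 5 total 47, leaving 70 − 47 = 23 for the blank.
The known cells in row 1 total 61, leaving 70 − 61 = 9 for the blank.

k = 14, b = 2, y = 23, d = 9, z = 4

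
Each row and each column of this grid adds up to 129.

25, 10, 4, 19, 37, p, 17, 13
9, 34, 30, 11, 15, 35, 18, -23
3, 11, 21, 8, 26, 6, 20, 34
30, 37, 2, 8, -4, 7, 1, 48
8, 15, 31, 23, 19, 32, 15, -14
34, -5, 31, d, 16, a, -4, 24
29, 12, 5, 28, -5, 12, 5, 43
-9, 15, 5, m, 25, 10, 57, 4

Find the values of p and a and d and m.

Row 1: 25 + 10 + 4 + 19 + 37 + 17 + 13 = 125, so its missing entry is 129 − 125 = 4.
Column 6: 4 + 35 + 6 + 7 + 32 + 12 + 10 = 106, so its missing entry is 129 − 106 = 23.
Row 6: 34 − 5 + 31 + 16 + 23 − 4 + 24 = 119, so its missing entry is 129 − 119 = 10.
Row 8: -9 + 15 + 5 + 25 + 10 + 57 + 4 = 107, so its missing entry is 129 − 107 = 22.

p = 4, a = 23, d = 10, m = 22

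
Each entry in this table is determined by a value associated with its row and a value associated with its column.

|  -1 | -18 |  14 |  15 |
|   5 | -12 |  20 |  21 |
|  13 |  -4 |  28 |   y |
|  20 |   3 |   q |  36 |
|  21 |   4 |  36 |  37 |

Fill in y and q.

The difference between any two rows is the same in every column — this is an addition table with the headers hidden.
Row 3 minus row 1 is 13 − (-1) = 14, so its entry in column 4 is 15 + 14 = 29.
Row 4 minus row 1 is 20 − (-1) = 21, so its entry in column 3 is 14 + 21 = 35.

y = 29, q = 35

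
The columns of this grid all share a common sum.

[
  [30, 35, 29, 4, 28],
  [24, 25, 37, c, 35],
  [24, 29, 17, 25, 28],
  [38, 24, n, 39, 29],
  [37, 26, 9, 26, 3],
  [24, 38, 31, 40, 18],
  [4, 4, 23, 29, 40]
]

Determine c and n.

Column 2 sums to 181 and so does column 5; that's the common total.
In column 4 the known cells total 163, leaving 181 − 163 = 18.
In column 3 the known cells total 146, leaving 181 − 146 = 35.

c = 18, n = 35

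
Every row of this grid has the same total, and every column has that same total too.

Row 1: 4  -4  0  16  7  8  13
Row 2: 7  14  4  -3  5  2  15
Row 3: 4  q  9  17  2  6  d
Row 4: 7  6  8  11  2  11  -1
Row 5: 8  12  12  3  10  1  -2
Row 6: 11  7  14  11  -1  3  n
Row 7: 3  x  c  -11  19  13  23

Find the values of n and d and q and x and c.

Rows 1 and 2 both sum to 44, so that's the common total.
Column 3: 0 + 4 + 9 + 8 + 12 + 14 = 47, so its missing entry is 44 − 47 = -3.
Row 7: 3 − 3 − 11 + 19 + 13 + 23 = 44, so its missing entry is 44 − 44 = 0.
Column 2: -4 + 14 + 6 + 12 + 7 + 0 = 35, so its missing entry is 44 − 35 = 9.
Row 3: 4 + 9 + 9 + 17 + 2 + 6 = 47, so its missing entry is 44 − 47 = -3.
Row 6: 11 + 7 + 14 + 11 − 1 + 3 = 45, so its missing entry is 44 − 45 = -1.

n = -1, d = -3, q = 9, x = 0, c = -3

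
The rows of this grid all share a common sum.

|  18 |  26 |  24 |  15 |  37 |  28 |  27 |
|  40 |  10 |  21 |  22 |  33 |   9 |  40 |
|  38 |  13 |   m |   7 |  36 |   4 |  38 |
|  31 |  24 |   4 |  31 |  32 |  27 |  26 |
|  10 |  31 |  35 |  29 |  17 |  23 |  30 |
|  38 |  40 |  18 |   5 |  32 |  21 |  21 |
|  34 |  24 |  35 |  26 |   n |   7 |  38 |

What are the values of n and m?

Row 1 sums to 175 and so does row 4; that's the common total.
In row 7 the known cells total 164, leaving 175 − 164 = 11.
In row 3 the known cells total 136, leaving 175 − 136 = 39.

n = 11, m = 39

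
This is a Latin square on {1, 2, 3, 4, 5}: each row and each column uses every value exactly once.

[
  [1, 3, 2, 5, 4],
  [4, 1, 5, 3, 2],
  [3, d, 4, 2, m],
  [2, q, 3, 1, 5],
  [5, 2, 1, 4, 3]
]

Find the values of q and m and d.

q = 4, m = 1, d = 5

At (row 4, col 2): row 4 already has {1, 2, 3, 5}, so the value is 4.
Cell (3,5): column 5 already has {2, 3, 4, 5} → 1.
At (row 3, col 2): row 3 already has {1, 2, 3, 4}, so the value is 5.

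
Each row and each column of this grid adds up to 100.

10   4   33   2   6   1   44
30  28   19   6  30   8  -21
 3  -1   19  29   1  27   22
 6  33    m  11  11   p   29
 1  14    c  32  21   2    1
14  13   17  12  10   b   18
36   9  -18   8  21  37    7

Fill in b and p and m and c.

Row 5: 1 + 14 + 32 + 21 + 2 + 1 = 71, so its missing entry is 100 − 71 = 29.
Column 3: 33 + 19 + 19 + 29 + 17 − 18 = 99, so its missing entry is 100 − 99 = 1.
Row 6: 14 + 13 + 17 + 12 + 10 + 18 = 84, so its missing entry is 100 − 84 = 16.
Row 4: 6 + 33 + 1 + 11 + 11 + 29 = 91, so its missing entry is 100 − 91 = 9.

b = 16, p = 9, m = 1, c = 29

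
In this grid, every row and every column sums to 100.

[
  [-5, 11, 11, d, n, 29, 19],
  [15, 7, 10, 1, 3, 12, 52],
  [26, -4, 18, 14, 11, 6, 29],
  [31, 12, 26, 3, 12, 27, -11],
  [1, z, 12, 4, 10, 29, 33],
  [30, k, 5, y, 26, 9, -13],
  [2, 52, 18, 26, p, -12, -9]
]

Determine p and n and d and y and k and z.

p = 23, n = 15, d = 20, y = 32, k = 11, z = 11

Row 7 has 2 + 52 + 18 + 26 − 12 − 9 = 77; the blank must be 100 − 77 = 23.
Column 5 has 3 + 11 + 12 + 10 + 26 + 23 = 85; the blank must be 100 − 85 = 15.
Row 1 has -5 + 11 + 11 + 15 + 29 + 19 = 80; the blank must be 100 − 80 = 20.
Column 4 has 20 + 1 + 14 + 3 + 4 + 26 = 68; the blank must be 100 − 68 = 32.
Row 6 has 30 + 5 + 32 + 26 + 9 − 13 = 89; the blank must be 100 − 89 = 11.
Row 5 has 1 + 12 + 4 + 10 + 29 + 33 = 89; the blank must be 100 − 89 = 11.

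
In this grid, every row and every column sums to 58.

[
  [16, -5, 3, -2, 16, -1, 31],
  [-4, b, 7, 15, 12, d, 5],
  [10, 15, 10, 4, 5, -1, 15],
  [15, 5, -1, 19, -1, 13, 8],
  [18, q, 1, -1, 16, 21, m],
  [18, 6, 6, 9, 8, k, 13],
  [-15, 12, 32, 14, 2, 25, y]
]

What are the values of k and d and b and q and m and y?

The known cells in row 6 total 60, leaving 58 − 60 = -2 for the blank.
The known cells in column 6 total 55, leaving 58 − 55 = 3 for the blank.
The known cells in row 2 total 38, leaving 58 − 38 = 20 for the blank.
The known cells in row 7 total 70, leaving 58 − 70 = -12 for the blank.
The known cells in column 7 total 60, leaving 58 − 60 = -2 for the blank.
The known cells in row 5 total 53, leaving 58 − 53 = 5 for the blank.

k = -2, d = 3, b = 20, q = 5, m = -2, y = -12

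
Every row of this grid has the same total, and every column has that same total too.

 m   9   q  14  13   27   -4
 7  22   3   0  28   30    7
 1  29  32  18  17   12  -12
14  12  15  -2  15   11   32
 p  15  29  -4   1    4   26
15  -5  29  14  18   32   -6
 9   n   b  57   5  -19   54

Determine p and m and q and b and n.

p = 26, m = 25, q = 13, b = -24, n = 15

Rows 2 and 3 both sum to 97, so that's the common total.
The known cells in row 5 total 71, leaving 97 − 71 = 26 for the blank.
The known cells in column 1 total 72, leaving 97 − 72 = 25 for the blank.
The known cells in column 2 total 82, leaving 97 − 82 = 15 for the blank.
The known cells in row 7 total 121, leaving 97 − 121 = -24 for the blank.
The known cells in row 1 total 84, leaving 97 − 84 = 13 for the blank.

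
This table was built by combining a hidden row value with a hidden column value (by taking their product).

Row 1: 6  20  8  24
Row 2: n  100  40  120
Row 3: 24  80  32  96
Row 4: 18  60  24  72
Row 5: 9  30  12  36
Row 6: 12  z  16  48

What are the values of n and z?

Each row is a constant multiple of every other row — this is a multiplication table with the headers hidden.
Row 2 is 120/24 = 5/1 times row 1, so its entry in column 1 is 6 × 5/1 = 30.
Row 6 is 48/24 = 2/1 times row 1, so its entry in column 2 is 20 × 2/1 = 40.

n = 30, z = 40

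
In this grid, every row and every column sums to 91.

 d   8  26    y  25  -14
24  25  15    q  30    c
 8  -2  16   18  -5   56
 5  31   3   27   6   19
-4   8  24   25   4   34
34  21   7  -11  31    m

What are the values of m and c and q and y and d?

Row 6 has 34 + 21 + 7 − 11 + 31 = 82; the blank must be 91 − 82 = 9.
Column 1 has 24 + 8 + 5 − 4 + 34 = 67; the blank must be 91 − 67 = 24.
Column 6 has -14 + 56 + 19 + 34 + 9 = 104; the blank must be 91 − 104 = -13.
Row 1 has 24 + 8 + 26 + 25 − 14 = 69; the blank must be 91 − 69 = 22.
Row 2 has 24 + 25 + 15 + 30 − 13 = 81; the blank must be 91 − 81 = 10.

m = 9, c = -13, q = 10, y = 22, d = 24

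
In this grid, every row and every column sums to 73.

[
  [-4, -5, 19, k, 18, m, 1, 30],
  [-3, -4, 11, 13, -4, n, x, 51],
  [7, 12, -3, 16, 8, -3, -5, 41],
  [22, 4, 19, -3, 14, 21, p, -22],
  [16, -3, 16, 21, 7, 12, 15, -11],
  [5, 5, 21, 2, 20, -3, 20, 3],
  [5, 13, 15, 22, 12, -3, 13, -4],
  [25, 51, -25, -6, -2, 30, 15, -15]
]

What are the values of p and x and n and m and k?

Column 4: 13 + 16 − 3 + 21 + 2 + 22 − 6 = 65, so its missing entry is 73 − 65 = 8.
Row 1: -4 − 5 + 19 + 8 + 18 + 1 + 30 = 67, so its missing entry is 73 − 67 = 6.
Column 6: 6 − 3 + 21 + 12 − 3 − 3 + 30 = 60, so its missing entry is 73 − 60 = 13.
Row 4: 22 + 4 + 19 − 3 + 14 + 21 − 22 = 55, so its missing entry is 73 − 55 = 18.
Row 2: -3 − 4 + 11 + 13 − 4 + 13 + 51 = 77, so its missing entry is 73 − 77 = -4.

p = 18, x = -4, n = 13, m = 6, k = 8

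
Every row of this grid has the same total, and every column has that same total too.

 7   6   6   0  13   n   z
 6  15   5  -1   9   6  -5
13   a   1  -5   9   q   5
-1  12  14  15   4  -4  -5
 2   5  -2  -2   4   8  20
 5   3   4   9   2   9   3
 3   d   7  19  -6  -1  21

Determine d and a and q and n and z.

d = -8, a = 2, q = 10, n = 7, z = -4

Rows 2 and 4 both sum to 35, so that's the common total.
Row 7: 3 + 7 + 19 − 6 − 1 + 21 = 43, so its missing entry is 35 − 43 = -8.
Column 2: 6 + 15 + 12 + 5 + 3 − 8 = 33, so its missing entry is 35 − 33 = 2.
Column 7: -5 + 5 − 5 + 20 + 3 + 21 = 39, so its missing entry is 35 − 39 = -4.
Row 1: 7 + 6 + 6 + 0 + 13 − 4 = 28, so its missing entry is 35 − 28 = 7.
Row 3: 13 + 2 + 1 − 5 + 9 + 5 = 25, so its missing entry is 35 − 25 = 10.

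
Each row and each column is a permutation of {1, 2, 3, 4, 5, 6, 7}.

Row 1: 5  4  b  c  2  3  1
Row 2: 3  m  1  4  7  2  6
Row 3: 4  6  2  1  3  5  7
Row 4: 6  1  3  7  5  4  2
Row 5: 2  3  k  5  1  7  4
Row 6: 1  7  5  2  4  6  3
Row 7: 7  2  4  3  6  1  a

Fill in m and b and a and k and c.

For row 2, column 2: row 2 already has {1, 2, 3, 4, 6, 7}; that leaves 5.
For row 1, column 4: column 4 already has {1, 2, 3, 4, 5, 7}; that leaves 6.
Cell (5,3): row 5 already has {1, 2, 3, 4, 5, 7} → 6.
For row 1, column 3: row 1 already has {1, 2, 3, 4, 5, 6}; that leaves 7.
For row 7, column 7: row 7 already has {1, 2, 3, 4, 6, 7}; that leaves 5.

m = 5, b = 7, a = 5, k = 6, c = 6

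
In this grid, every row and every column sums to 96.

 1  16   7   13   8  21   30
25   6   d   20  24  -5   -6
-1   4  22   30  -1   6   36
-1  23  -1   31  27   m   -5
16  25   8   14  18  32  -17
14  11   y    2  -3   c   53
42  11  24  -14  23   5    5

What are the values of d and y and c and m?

The known cells in row 2 total 64, leaving 96 − 64 = 32 for the blank.
The known cells in row 4 total 74, leaving 96 − 74 = 22 for the blank.
The known cells in column 6 total 81, leaving 96 − 81 = 15 for the blank.
The known cells in row 6 total 92, leaving 96 − 92 = 4 for the blank.

d = 32, y = 4, c = 15, m = 22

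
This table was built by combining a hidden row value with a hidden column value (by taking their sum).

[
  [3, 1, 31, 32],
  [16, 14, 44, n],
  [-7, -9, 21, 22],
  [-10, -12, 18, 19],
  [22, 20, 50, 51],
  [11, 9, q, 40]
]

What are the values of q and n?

q = 39, n = 45

The difference between any two rows is the same in every column — this is an addition table with the headers hidden.
Row 6 minus row 1 is 9 − 1 = 8, so its entry in column 3 is 31 + 8 = 39.
Row 2 minus row 1 is 14 − 1 = 13, so its entry in column 4 is 32 + 13 = 45.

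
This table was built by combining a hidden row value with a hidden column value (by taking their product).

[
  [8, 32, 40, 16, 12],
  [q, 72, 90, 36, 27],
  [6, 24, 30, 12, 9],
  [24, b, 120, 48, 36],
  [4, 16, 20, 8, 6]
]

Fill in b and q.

b = 96, q = 18

Each row is a constant multiple of every other row — this is a multiplication table with the headers hidden.
Row 4 is 36/12 = 3/1 times row 1, so its entry in column 2 is 32 × 3/1 = 96.
Row 2 is 27/12 = 9/4 times row 1, so its entry in column 1 is 8 × 9/4 = 18.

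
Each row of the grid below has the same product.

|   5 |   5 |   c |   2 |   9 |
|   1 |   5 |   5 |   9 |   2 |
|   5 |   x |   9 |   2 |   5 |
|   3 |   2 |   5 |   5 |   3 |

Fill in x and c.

x = 1, c = 1

Rows 2 and 4 each multiply to 450, so every row has product 450.
Row 3: 5×9×2×5 = 450, so the missing entry is 450 ÷ 450 = 1.
Row 1: 5×5×2×9 = 450, so the missing entry is 450 ÷ 450 = 1.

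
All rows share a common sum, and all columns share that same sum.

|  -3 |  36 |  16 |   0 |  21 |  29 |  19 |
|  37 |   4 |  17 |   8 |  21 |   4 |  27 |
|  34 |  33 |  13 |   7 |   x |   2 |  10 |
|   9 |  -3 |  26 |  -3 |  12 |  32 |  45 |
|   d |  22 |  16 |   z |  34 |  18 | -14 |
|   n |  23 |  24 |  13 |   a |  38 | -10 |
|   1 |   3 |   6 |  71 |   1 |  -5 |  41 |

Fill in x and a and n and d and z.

x = 19, a = 10, n = 20, d = 20, z = 22

Rows 1 and 2 both sum to 118, so that's the common total.
The known cells in row 3 total 99, leaving 118 − 99 = 19 for the blank.
The known cells in column 4 total 96, leaving 118 − 96 = 22 for the blank.
The known cells in row 5 total 98, leaving 118 − 98 = 20 for the blank.
The known cells in column 5 total 108, leaving 118 − 108 = 10 for the blank.
The known cells in row 6 total 98, leaving 118 − 98 = 20 for the blank.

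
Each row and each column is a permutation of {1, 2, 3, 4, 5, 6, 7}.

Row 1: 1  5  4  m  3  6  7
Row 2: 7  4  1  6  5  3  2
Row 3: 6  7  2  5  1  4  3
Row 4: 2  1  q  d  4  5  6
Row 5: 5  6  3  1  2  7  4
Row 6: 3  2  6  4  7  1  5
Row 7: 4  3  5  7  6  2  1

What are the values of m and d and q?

At (row 4, col 3): column 3 already has {1, 2, 3, 4, 5, 6}, so the value is 7.
For row 4, column 4: row 4 already has {1, 2, 4, 5, 6, 7}; that leaves 3.
Cell (1,4): row 1 already has {1, 3, 4, 5, 6, 7} → 2.

m = 2, d = 3, q = 7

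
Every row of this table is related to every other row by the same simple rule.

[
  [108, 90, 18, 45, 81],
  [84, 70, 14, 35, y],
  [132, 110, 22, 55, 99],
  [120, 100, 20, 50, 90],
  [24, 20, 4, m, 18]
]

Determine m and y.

m = 10, y = 63

Each row is a constant multiple of every other row — this is a multiplication table with the headers hidden.
Row 5 is 24/108 = 2/9 times row 1, so its entry in column 4 is 45 × 2/9 = 10.
Row 2 is 84/108 = 7/9 times row 1, so its entry in column 5 is 81 × 7/9 = 63.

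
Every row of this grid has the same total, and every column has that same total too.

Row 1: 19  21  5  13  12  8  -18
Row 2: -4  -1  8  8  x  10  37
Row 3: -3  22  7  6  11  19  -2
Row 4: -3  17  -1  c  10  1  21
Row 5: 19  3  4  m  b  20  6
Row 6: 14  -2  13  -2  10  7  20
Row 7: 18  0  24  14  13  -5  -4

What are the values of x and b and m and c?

Rows 1 and 3 both sum to 60, so that's the common total.
Row 4: -3 + 17 − 1 + 10 + 1 + 21 = 45, so its missing entry is 60 − 45 = 15.
Row 2: -4 − 1 + 8 + 8 + 10 + 37 = 58, so its missing entry is 60 − 58 = 2.
Column 5: 12 + 2 + 11 + 10 + 10 + 13 = 58, so its missing entry is 60 − 58 = 2.
Row 5: 19 + 3 + 4 + 2 + 20 + 6 = 54, so its missing entry is 60 − 54 = 6.

x = 2, b = 2, m = 6, c = 15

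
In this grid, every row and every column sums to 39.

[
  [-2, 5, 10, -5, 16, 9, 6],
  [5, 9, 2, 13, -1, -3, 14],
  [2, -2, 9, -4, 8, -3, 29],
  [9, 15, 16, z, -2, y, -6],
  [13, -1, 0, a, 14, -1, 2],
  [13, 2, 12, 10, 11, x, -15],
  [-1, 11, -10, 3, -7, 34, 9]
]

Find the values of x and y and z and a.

x = 6, y = -3, z = 10, a = 12

Row 6: 13 + 2 + 12 + 10 + 11 − 15 = 33, so its missing entry is 39 − 33 = 6.
Column 6: 9 − 3 − 3 − 1 + 6 + 34 = 42, so its missing entry is 39 − 42 = -3.
Row 4: 9 + 15 + 16 − 2 − 3 − 6 = 29, so its missing entry is 39 − 29 = 10.
Row 5: 13 − 1 + 0 + 14 − 1 + 2 = 27, so its missing entry is 39 − 27 = 12.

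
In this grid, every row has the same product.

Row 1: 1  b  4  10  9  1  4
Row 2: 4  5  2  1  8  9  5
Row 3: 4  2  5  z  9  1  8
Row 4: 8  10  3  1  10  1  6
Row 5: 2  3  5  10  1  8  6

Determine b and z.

Rows 4 and 5 each multiply to 14400, so every row has product 14400.
Row 1: 1×4×10×9×1×4 = 1440, so the missing entry is 14400 ÷ 1440 = 10.
Row 3: 4×2×5×9×1×8 = 2880, so the missing entry is 14400 ÷ 2880 = 5.

b = 10, z = 5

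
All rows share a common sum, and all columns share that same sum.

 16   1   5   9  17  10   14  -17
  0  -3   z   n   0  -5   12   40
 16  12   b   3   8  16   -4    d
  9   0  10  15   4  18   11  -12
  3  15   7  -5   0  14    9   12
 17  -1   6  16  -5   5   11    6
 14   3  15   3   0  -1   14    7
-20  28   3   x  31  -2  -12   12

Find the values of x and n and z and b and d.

x = 15, n = -1, z = 12, b = -3, d = 7

Rows 1 and 4 both sum to 55, so that's the common total.
Column 8 has -17 + 40 − 12 + 12 + 6 + 7 + 12 = 48; the blank must be 55 − 48 = 7.
Row 8 has -20 + 28 + 3 + 31 − 2 − 12 + 12 = 40; the blank must be 55 − 40 = 15.
Row 3 has 16 + 12 + 3 + 8 + 16 − 4 + 7 = 58; the blank must be 55 − 58 = -3.
Column 3 has 5 − 3 + 10 + 7 + 6 + 15 + 3 = 43; the blank must be 55 − 43 = 12.
Row 2 has 0 − 3 + 12 + 0 − 5 + 12 + 40 = 56; the blank must be 55 − 56 = -1.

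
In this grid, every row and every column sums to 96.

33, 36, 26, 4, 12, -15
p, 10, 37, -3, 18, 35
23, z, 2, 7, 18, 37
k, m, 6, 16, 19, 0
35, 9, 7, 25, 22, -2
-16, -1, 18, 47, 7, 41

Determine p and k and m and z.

Row 2: 10 + 37 − 3 + 18 + 35 = 97, so its missing entry is 96 − 97 = -1.
Row 3: 23 + 2 + 7 + 18 + 37 = 87, so its missing entry is 96 − 87 = 9.
Column 2: 36 + 10 + 9 + 9 − 1 = 63, so its missing entry is 96 − 63 = 33.
Row 4: 33 + 6 + 16 + 19 + 0 = 74, so its missing entry is 96 − 74 = 22.

p = -1, k = 22, m = 33, z = 9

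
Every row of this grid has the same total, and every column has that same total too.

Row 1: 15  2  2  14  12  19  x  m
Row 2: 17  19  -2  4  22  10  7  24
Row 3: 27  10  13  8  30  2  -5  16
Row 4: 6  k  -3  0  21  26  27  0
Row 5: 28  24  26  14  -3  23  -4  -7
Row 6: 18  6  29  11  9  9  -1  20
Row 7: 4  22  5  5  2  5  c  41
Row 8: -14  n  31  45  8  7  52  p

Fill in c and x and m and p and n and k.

Rows 2 and 3 both sum to 101, so that's the common total.
The known cells in row 4 total 77, leaving 101 − 77 = 24 for the blank.
The known cells in column 2 total 107, leaving 101 − 107 = -6 for the blank.
The known cells in row 8 total 123, leaving 101 − 123 = -22 for the blank.
The known cells in column 8 total 72, leaving 101 − 72 = 29 for the blank.
The known cells in row 1 total 93, leaving 101 − 93 = 8 for the blank.
The known cells in row 7 total 84, leaving 101 − 84 = 17 for the blank.

c = 17, x = 8, m = 29, p = -22, n = -6, k = 24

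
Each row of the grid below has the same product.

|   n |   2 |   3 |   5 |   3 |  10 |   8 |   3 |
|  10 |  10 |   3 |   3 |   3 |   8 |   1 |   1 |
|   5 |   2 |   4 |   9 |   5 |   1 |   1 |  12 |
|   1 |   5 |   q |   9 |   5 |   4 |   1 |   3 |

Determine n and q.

Rows 2 and 3 each multiply to 21600, so every row has product 21600.
Row 1: 2×3×5×3×10×8×3 = 21600, so the missing entry is 21600 ÷ 21600 = 1.
Row 4: 1×5×9×5×4×1×3 = 2700, so the missing entry is 21600 ÷ 2700 = 8.

n = 1, q = 8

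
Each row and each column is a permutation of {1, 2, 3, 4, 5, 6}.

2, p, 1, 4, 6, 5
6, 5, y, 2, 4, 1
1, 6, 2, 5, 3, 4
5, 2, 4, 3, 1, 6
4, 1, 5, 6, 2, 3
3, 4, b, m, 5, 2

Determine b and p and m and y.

For row 1, column 2: row 1 already has {1, 2, 4, 5, 6}; that leaves 3.
For row 6, column 4: column 4 already has {2, 3, 4, 5, 6}; that leaves 1.
Cell (2,3): row 2 already has {1, 2, 4, 5, 6} → 3.
Cell (6,3): row 6 already has {1, 2, 3, 4, 5} → 6.

b = 6, p = 3, m = 1, y = 3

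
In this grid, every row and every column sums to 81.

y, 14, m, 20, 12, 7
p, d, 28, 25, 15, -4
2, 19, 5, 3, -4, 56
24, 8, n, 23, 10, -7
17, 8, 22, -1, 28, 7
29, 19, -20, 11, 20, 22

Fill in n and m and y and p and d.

Column 2 has 14 + 19 + 8 + 8 + 19 = 68; the blank must be 81 − 68 = 13.
Row 2 has 13 + 28 + 25 + 15 − 4 = 77; the blank must be 81 − 77 = 4.
Column 1 has 4 + 2 + 24 + 17 + 29 = 76; the blank must be 81 − 76 = 5.
Row 1 has 5 + 14 + 20 + 12 + 7 = 58; the blank must be 81 − 58 = 23.
Row 4 has 24 + 8 + 23 + 10 − 7 = 58; the blank must be 81 − 58 = 23.

n = 23, m = 23, y = 5, p = 4, d = 13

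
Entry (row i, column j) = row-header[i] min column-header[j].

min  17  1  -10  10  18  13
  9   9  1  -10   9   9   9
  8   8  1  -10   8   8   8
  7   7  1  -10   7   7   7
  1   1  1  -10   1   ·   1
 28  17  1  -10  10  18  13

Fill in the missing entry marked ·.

1

min(1, 18) = 1.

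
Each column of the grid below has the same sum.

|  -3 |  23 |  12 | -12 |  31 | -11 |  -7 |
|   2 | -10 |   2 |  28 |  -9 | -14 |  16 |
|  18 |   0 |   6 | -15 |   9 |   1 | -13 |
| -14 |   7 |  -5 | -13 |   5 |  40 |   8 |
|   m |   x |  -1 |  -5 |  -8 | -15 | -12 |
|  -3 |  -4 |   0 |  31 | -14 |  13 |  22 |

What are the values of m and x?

Column 5 sums to 14 and so does column 6; that's the common total.
In column 1 the known cells total 0, leaving 14 − 0 = 14.
In column 2 the known cells total 16, leaving 14 − 16 = -2.

m = 14, x = -2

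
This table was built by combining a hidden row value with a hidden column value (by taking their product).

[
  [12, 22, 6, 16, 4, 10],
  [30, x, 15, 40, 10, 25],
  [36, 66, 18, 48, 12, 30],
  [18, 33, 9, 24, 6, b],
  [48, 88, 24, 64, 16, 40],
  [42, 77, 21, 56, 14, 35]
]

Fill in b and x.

b = 15, x = 55

Each row is a constant multiple of every other row — this is a multiplication table with the headers hidden.
Row 4 is 9/6 = 3/2 times row 1, so its entry in column 6 is 10 × 3/2 = 15.
Row 2 is 15/6 = 5/2 times row 1, so its entry in column 2 is 22 × 5/2 = 55.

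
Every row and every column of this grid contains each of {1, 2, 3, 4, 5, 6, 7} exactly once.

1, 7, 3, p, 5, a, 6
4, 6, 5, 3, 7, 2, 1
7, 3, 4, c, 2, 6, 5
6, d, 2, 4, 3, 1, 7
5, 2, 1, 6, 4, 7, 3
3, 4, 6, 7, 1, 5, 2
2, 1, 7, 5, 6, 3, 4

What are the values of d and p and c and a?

d = 5, p = 2, c = 1, a = 4

Cell (4,2): row 4 already has {1, 2, 3, 4, 6, 7} → 5.
Cell (3,4): row 3 already has {2, 3, 4, 5, 6, 7} → 1.
At (row 1, col 4): column 4 already has {1, 3, 4, 5, 6, 7}, so the value is 2.
For row 1, column 6: row 1 already has {1, 2, 3, 5, 6, 7}; that leaves 4.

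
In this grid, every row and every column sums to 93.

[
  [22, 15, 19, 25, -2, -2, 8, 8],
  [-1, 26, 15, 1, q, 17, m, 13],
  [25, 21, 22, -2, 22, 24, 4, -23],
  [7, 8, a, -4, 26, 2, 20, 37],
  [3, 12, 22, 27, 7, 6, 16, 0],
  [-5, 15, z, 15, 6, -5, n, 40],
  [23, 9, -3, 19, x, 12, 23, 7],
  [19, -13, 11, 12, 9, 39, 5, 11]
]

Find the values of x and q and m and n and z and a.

Row 7 has 23 + 9 − 3 + 19 + 12 + 23 + 7 = 90; the blank must be 93 − 90 = 3.
Column 5 has -2 + 22 + 26 + 7 + 6 + 3 + 9 = 71; the blank must be 93 − 71 = 22.
Row 2 has -1 + 26 + 15 + 1 + 22 + 17 + 13 = 93; the blank must be 93 − 93 = 0.
Column 7 has 8 + 0 + 4 + 20 + 16 + 23 + 5 = 76; the blank must be 93 − 76 = 17.
Row 4 has 7 + 8 − 4 + 26 + 2 + 20 + 37 = 96; the blank must be 93 − 96 = -3.
Row 6 has -5 + 15 + 15 + 6 − 5 + 17 + 40 = 83; the blank must be 93 − 83 = 10.

x = 3, q = 22, m = 0, n = 17, z = 10, a = -3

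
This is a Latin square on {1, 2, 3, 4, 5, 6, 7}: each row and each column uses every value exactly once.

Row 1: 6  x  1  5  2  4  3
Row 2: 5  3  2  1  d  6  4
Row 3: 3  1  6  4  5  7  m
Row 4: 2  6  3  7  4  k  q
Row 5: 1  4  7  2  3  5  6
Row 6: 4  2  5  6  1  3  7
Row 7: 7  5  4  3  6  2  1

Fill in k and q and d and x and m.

k = 1, q = 5, d = 7, x = 7, m = 2

At (row 1, col 2): row 1 already has {1, 2, 3, 4, 5, 6}, so the value is 7.
For row 2, column 5: row 2 already has {1, 2, 3, 4, 5, 6}; that leaves 7.
At (row 3, col 7): row 3 already has {1, 3, 4, 5, 6, 7}, so the value is 2.
At (row 4, col 7): column 7 already has {1, 2, 3, 4, 6, 7}, so the value is 5.
Cell (4,6): row 4 already has {2, 3, 4, 5, 6, 7} → 1.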